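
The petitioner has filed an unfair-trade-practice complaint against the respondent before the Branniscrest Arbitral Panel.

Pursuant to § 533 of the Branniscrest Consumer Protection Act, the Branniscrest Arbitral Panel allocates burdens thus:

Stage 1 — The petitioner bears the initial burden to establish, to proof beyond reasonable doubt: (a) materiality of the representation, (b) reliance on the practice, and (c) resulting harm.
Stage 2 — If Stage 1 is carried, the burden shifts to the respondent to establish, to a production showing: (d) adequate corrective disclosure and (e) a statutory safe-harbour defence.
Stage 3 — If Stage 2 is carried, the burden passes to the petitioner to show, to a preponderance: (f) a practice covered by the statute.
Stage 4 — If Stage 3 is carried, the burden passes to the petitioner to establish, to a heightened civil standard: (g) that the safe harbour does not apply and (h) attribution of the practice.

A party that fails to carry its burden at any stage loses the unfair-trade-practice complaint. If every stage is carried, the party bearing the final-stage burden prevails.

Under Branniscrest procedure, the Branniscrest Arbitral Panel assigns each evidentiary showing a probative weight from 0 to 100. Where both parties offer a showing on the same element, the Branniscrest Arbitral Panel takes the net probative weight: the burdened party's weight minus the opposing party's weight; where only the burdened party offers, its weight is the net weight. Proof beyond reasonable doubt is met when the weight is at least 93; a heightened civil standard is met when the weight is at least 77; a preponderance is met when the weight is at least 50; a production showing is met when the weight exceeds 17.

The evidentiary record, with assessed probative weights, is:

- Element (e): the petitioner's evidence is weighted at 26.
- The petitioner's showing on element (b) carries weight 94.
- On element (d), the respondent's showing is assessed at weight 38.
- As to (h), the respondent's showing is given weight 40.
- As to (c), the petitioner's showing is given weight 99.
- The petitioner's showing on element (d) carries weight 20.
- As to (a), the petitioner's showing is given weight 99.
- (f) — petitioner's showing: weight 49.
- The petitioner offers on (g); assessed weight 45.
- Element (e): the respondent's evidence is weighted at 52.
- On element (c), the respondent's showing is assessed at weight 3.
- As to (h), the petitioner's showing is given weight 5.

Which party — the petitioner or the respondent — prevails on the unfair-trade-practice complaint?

At Stage 1 the petitioner must meet proof beyond reasonable doubt (weight is at least 93): on (a) the weight is 99, ≥ 93, so (a) meets the standard; on (b) the weight is 94, which does reach 93, so (b) meets the standard; on (c) the weight is 99 less the opposing 3 gives net 96, which does reach 93, so (c) meets the standard.
  Stage 1 is satisfied; the onus moves to the respondent.
At Stage 2 the respondent must meet a production showing (weight exceeds 17): on (d) the weight is 38 less the opposing 20 gives net 18, > 17, so (d) meets the standard; on (e) the weight is 52 less the opposing 26 gives net 26, which does exceed 17, so (e) meets the standard.
  All elements met. The burden passes to the petitioner.
At Stage 3 the petitioner must meet a preponderance (weight is at least 50): on (f) the weight is 49, which does not reach 50, so (f) does not meet the standard.
  The petitioner does not carry Stage 3.
The respondent prevails.

respondent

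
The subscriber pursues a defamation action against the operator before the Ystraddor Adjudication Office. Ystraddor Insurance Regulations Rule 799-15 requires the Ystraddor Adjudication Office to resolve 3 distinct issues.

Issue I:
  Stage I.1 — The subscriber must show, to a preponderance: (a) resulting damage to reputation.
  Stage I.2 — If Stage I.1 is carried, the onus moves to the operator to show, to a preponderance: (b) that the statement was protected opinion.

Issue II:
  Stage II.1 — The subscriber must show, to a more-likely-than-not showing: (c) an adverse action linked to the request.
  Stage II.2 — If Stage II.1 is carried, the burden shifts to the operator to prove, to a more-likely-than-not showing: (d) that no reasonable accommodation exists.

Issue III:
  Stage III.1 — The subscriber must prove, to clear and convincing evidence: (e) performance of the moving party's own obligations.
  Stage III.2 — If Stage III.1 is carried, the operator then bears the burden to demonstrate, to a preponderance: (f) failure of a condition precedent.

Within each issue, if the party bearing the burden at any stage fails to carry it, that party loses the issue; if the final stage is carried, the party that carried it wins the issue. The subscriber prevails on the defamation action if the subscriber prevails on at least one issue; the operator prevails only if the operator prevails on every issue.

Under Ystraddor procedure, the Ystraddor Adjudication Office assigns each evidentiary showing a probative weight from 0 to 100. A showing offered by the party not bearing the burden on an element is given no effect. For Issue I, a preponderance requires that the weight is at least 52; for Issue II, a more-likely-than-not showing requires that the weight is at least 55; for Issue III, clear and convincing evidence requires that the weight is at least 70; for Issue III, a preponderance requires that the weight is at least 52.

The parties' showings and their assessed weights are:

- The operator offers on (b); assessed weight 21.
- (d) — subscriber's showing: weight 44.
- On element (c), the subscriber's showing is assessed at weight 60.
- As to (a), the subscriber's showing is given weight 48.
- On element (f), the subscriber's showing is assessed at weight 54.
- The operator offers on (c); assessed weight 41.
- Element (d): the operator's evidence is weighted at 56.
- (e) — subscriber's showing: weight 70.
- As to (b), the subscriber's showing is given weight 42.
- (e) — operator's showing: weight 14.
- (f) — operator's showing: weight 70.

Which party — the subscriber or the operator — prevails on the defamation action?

operator

— Issue I —
Stage I.1 (subscriber, a preponderance, weight is at least 52): (a) 48 < 52 — fails.
  Stage I.1 not carried; the subscriber fails its burden.
The operator prevails on this issue.
— Issue II —
At Stage II.1 the subscriber must meet a more-likely-than-not showing (weight is at least 55): on (c) the weight is 60 (the operator's 41 is given no effect), ≥ 55, so (c) meets the standard.
  All elements met. The burden passes to the operator.
At Stage II.2 the operator must meet a more-likely-than-not showing (weight is at least 55): on (d) the weight is 56 (the subscriber's 44 is given no effect), which does reach 55, so (d) meets the standard.
  Stage II.2 carried; the final stage is satisfied.
Every stage carried; the operator prevails on this issue.
— Issue III —
Stage III.1 — burden on subscriber; standard: clear and convincing evidence (weight is at least 70).
    (e): 70 (operator's 14 disregarded) ≥ 70 [met]
  Stage III.1 carried; the burden shifts to the operator.
Stage III.2 — burden on operator; standard: a preponderance (weight is at least 52).
    (f): 70 (subscriber's 54 disregarded) ≥ 52 [met]
  Stage III.2 carried; the final stage is satisfied.
All stages carried — the operator prevails on this issue.
Per-issue: Issue I → operator; Issue II → operator; Issue III → operator. The subscriber must prevail on at least one issue; overall, the operator prevails.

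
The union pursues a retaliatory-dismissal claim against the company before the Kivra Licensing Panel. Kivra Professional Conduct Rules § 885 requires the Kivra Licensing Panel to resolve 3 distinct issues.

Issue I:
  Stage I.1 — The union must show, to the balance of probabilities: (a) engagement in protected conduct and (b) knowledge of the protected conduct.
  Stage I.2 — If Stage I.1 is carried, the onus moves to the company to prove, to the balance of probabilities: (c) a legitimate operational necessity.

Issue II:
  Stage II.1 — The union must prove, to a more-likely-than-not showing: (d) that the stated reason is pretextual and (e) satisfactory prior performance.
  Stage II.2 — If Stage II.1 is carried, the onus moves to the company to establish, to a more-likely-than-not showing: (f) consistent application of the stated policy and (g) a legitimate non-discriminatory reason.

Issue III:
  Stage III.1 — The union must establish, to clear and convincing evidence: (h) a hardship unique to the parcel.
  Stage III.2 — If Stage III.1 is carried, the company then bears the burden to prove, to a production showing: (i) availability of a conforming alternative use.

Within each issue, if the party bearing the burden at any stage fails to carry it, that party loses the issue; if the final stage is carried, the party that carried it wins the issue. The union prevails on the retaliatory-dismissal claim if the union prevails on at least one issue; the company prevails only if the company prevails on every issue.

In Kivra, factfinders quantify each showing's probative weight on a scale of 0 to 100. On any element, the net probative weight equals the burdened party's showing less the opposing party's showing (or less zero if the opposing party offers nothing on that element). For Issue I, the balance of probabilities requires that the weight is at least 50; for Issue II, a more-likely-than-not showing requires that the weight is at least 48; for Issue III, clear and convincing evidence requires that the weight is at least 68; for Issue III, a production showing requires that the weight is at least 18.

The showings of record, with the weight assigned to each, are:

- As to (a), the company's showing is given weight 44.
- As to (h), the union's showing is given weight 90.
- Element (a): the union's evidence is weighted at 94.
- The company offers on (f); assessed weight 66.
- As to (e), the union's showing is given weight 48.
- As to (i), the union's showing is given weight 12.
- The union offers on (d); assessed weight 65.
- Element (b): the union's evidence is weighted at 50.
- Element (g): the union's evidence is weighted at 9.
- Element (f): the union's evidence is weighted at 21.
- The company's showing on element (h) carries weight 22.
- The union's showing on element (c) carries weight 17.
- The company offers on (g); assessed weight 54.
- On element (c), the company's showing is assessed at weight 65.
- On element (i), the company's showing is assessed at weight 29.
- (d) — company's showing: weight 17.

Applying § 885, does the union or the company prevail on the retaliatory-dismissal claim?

union

— Issue I —
Stage I.1 (union, the balance of probabilities, weight is at least 50): (a) net 94−44=50 ≥ 50 — meets; (b) 50 ≥ 50 — meets.
  Stage I.1 carried; the burden shifts to the company.
Stage I.2 (company, the balance of probabilities, weight is at least 50): (c) net 65−17=48 < 50 — fails.
  Not every element is met, so the company fails to carry Stage I.2.
So the union prevails on this issue.
— Issue II —
Stage II.1 (union, a more-likely-than-not showing, weight is at least 48): (d) net 65−17=48 ≥ 48 — meets; (e) 48 ≥ 48 — meets.
  Stage II.1 carried; the burden shifts to the company.
Stage II.2 (company, a more-likely-than-not showing, weight is at least 48): (f) net 66−21=45 < 48 — fails; (g) net 54−9=45 < 48 — fails.
  Stage II.2 not carried; the company fails its burden.
So the union prevails on this issue.
— Issue III —
Stage III.1 — burden on union; standard: clear and convincing evidence (weight is at least 68).
    (h): 90 − 22 = 68 ≥ 68 [met]
  All elements met. The burden passes to the company.
Stage III.2 — burden on company; standard: a production showing (weight is at least 18).
    (i): 29 − 12 = 17 < 18 [not met]
  Stage III.2 not carried; the company fails its burden.
The union prevails on this issue.
Per-issue: Issue I → union; Issue II → union; Issue III → union. The union must prevail on at least one issue; overall, the union prevails.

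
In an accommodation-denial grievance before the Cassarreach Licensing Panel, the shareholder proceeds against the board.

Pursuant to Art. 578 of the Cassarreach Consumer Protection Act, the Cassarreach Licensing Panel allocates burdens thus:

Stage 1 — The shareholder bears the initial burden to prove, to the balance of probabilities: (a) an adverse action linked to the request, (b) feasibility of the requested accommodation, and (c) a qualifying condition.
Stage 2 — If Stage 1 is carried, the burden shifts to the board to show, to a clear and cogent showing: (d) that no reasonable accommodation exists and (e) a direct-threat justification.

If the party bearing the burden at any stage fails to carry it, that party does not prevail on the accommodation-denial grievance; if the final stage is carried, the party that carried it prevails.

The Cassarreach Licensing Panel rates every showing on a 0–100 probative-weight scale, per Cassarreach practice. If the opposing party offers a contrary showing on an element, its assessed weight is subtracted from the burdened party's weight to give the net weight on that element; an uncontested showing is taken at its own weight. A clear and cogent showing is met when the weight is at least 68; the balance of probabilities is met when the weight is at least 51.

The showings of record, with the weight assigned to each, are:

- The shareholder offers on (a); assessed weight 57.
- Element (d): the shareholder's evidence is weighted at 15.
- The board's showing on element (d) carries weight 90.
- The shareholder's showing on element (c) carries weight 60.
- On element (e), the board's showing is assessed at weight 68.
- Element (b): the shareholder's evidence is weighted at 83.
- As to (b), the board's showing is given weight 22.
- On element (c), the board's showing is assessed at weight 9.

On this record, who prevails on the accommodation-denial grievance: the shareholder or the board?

board

At Stage 1 the shareholder must meet the balance of probabilities (weight is at least 51): on (a) the weight is 57, which does reach 51, so (a) meets the standard; on (b) the weight is 83 less the opposing 22 gives net 61, which does reach 51, so (b) meets the standard; on (c) the weight is 60 less the opposing 9 gives net 51, which does reach 51, so (c) meets the standard.
  All elements met. The burden passes to the board.
At Stage 2 the board must meet a clear and cogent showing (weight is at least 68): on (d) the weight is 90 less the opposing 15 gives net 75, ≥ 68, so (d) meets the standard; on (e) the weight is 68, which does reach 68, so (e) meets the standard.
  Stage 2 carried; the final stage is satisfied.
With every stage satisfied, the board prevails.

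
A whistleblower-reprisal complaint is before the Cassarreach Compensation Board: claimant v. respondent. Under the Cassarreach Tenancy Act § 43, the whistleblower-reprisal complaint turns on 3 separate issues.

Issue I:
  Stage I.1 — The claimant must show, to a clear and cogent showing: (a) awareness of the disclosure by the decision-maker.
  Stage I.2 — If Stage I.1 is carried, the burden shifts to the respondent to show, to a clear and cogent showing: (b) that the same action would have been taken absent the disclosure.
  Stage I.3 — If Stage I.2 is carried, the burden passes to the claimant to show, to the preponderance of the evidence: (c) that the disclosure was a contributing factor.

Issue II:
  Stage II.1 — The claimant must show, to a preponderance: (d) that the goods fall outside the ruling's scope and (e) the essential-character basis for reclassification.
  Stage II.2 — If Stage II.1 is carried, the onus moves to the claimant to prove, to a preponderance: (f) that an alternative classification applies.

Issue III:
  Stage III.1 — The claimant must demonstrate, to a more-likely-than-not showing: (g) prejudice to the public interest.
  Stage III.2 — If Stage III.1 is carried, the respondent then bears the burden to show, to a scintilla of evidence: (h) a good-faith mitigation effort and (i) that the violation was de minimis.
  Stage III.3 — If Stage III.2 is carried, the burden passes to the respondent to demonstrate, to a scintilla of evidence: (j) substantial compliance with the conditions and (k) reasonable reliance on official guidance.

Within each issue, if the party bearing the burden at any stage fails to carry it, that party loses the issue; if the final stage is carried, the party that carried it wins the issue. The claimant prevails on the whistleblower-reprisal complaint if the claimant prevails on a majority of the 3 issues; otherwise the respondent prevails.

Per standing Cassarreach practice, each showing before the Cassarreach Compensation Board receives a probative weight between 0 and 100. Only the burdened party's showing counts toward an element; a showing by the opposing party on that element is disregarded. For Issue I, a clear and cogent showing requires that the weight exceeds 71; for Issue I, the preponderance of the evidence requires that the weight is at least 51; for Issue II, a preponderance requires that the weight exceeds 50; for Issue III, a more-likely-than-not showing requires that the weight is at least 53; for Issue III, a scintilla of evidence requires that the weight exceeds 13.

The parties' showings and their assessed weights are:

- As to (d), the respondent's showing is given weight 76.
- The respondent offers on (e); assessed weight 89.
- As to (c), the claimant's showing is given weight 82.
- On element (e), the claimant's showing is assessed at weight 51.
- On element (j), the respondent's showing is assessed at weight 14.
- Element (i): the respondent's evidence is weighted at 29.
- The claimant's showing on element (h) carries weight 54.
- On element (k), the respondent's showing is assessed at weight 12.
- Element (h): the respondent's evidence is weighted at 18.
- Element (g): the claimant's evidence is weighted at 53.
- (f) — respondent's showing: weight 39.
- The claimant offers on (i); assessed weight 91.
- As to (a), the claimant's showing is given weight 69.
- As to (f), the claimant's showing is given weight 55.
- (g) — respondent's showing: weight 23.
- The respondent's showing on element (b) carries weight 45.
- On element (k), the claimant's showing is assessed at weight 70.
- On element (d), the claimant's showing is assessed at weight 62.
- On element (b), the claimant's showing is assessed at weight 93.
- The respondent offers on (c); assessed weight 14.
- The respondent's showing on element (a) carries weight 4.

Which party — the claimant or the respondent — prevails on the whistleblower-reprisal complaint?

— Issue I —
Stage I.1 — burden on claimant; standard: a clear and cogent showing (weight exceeds 71).
    (a): 69 (respondent's 4 disregarded) ≤ 71 [not met]
  Stage I.1 not carried; the claimant fails its burden.
The respondent prevails on this issue.
— Issue II —
Stage II.1 (claimant, a preponderance, weight exceeds 50): (d) 62 (respondent's 76 disregarded) > 50 — meets; (e) 51 (respondent's 89 disregarded) > 50 — meets.
  Stage II.1 carried; the burden remains with the claimant.
Stage II.2 (claimant, a preponderance, weight exceeds 50): (f) 55 (respondent's 39 disregarded) > 50 — meets.
  All elements met at the final stage.
Every stage carried; the claimant prevails on this issue.
— Issue III —
At Stage III.1 the claimant must meet a more-likely-than-not showing (weight is at least 53): on (g) the weight is 53 (the respondent's 23 is given no effect), ≥ 53, so (g) meets the standard.
  All elements met. The burden passes to the respondent.
At Stage III.2 the respondent must meet a scintilla of evidence (weight exceeds 13): on (h) the weight is 18 (the claimant's 54 is given no effect), which does exceed 13, so (h) meets the standard; on (i) the weight is 29 (the claimant's 91 is given no effect), which does exceed 13, so (i) meets the standard.
  Stage III.2 carried; the burden remains with the respondent.
At Stage III.3 the respondent must meet a scintilla of evidence (weight exceeds 13): on (j) the weight is 14, which does exceed 13, so (j) meets the standard; on (k) the weight is 12 (the claimant's 70 is given no effect), ≤ 13, so (k) does not meet the standard.
  Not every element is met, so the respondent fails to carry Stage III.3.
The analysis ends at Stage III.3; the claimant prevails on this issue.
Per-issue: Issue I → respondent; Issue II → claimant; Issue III → claimant. The claimant must prevail on a majority of issues; overall, the claimant prevails.

claimant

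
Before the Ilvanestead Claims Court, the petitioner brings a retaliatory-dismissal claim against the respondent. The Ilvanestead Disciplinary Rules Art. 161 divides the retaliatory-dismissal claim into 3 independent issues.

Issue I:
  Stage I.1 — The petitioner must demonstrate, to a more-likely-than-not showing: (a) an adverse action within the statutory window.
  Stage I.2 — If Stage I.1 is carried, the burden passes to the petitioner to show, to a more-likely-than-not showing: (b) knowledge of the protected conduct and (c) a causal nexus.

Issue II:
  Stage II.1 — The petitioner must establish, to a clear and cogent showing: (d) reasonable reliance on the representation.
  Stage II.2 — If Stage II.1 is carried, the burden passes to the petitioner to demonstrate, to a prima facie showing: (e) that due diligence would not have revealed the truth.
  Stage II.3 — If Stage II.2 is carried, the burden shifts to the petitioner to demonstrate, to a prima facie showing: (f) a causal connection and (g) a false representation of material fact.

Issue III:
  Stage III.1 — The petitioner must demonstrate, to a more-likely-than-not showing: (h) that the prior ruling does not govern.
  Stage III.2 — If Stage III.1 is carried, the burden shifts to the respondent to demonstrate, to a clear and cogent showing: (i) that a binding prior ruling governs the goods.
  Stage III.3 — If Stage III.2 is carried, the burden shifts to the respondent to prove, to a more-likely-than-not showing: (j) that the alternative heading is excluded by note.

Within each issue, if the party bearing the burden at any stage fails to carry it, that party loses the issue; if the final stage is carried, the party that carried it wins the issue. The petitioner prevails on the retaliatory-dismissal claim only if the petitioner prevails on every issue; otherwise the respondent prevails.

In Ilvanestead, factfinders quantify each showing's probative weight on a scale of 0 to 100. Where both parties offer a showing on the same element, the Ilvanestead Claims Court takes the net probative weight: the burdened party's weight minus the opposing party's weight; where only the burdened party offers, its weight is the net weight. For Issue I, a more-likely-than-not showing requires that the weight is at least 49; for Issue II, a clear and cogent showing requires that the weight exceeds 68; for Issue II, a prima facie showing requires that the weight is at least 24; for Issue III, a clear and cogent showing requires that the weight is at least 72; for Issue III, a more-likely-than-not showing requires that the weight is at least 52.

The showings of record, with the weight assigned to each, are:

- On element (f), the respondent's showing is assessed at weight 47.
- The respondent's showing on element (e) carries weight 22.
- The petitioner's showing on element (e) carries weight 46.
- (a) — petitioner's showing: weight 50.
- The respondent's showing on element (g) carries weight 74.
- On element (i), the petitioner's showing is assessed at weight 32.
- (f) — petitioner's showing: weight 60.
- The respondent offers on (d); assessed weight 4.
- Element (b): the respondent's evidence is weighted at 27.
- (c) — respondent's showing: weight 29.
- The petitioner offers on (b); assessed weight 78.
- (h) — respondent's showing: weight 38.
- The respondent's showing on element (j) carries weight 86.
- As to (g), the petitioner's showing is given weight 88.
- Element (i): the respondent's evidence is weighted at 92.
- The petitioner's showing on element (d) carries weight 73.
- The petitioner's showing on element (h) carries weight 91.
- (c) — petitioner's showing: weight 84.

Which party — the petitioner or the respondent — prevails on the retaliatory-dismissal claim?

— Issue I —
At Stage I.1 the petitioner must meet a more-likely-than-not showing (weight is at least 49): on (a) the weight is 50, which does reach 49, so (a) meets the standard.
  Stage I.1 is satisfied; the petitioner continues to bear the burden.
At Stage I.2 the petitioner must meet a more-likely-than-not showing (weight is at least 49): on (b) the weight is 78 less the opposing 27 gives net 51, which does reach 49, so (b) meets the standard; on (c) the weight is 84 less the opposing 29 gives net 55, ≥ 49, so (c) meets the standard.
  The petitioner carries the last stage.
With every stage satisfied, the petitioner prevails on this issue.
— Issue II —
At Stage II.1 the petitioner must meet a clear and cogent showing (weight exceeds 68): on (d) the weight is 73 less the opposing 4 gives net 69, > 68, so (d) meets the standard.
  All elements met. The petitioner retains the burden for Stage II.2.
At Stage II.2 the petitioner must meet a prima facie showing (weight is at least 24): on (e) the weight is 46 less the opposing 22 gives net 24, ≥ 24, so (e) meets the standard.
  Stage II.2 carried; the burden remains with the petitioner.
At Stage II.3 the petitioner must meet a prima facie showing (weight is at least 24): on (f) the weight is 60 less the opposing 47 gives net 13, which does not reach 24, so (f) does not meet the standard; on (g) the weight is 88 less the opposing 74 gives net 14, < 24, so (g) does not meet the standard.
  Not every element is met, so the petitioner fails to carry Stage II.3.
The analysis ends at Stage II.3; the respondent prevails on this issue.
— Issue III —
Stage III.1 — burden on petitioner; standard: a more-likely-than-not showing (weight is at least 52).
    (h): 91 − 38 = 53 ≥ 52 [met]
  The petitioner carries Stage III.1; the respondent now bears the burden.
Stage III.2 — burden on respondent; standard: a clear and cogent showing (weight is at least 72).
    (i): 92 − 32 = 60 < 72 [not met]
  Not every element is met, so the respondent fails to carry Stage III.2.
So the petitioner prevails on this issue.
Per-issue: Issue I → petitioner; Issue II → respondent; Issue III → petitioner. The petitioner must prevail on every issue; overall, the respondent prevails.

respondent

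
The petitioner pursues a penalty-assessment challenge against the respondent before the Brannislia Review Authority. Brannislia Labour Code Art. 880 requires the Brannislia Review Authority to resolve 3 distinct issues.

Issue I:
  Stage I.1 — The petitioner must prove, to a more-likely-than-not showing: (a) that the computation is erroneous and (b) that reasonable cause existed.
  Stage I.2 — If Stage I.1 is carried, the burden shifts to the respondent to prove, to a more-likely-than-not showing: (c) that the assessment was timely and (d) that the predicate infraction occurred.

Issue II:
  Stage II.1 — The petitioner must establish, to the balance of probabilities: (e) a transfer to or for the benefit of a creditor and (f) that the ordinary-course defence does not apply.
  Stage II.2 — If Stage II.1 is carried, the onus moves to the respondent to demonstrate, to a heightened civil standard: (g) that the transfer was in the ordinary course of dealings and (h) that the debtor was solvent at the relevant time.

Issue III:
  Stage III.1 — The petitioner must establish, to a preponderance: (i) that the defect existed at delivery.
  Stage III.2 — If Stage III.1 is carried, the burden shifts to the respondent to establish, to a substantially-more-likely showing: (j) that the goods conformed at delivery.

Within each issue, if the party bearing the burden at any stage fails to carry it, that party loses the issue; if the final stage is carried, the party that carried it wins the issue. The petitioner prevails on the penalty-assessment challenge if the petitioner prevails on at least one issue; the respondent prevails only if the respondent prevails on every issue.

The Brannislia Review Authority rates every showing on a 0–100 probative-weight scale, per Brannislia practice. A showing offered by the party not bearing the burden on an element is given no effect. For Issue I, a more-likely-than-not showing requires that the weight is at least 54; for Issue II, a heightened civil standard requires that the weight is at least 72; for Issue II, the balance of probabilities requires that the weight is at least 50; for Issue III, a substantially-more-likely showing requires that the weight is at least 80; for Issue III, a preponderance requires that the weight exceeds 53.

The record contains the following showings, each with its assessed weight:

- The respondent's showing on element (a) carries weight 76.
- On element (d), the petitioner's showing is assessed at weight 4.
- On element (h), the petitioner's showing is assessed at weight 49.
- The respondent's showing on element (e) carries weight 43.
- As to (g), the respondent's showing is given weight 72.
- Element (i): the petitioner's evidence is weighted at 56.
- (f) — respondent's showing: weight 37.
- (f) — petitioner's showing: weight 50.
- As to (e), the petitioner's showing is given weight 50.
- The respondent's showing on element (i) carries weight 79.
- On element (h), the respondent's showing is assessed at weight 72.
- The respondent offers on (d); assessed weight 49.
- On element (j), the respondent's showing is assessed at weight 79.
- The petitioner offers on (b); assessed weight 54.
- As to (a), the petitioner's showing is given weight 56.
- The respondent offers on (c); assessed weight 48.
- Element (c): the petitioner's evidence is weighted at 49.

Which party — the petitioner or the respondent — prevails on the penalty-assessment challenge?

petitioner

— Issue I —
Stage I.1 (petitioner, a more-likely-than-not showing, weight is at least 54): (a) 56 (respondent's 76 disregarded) ≥ 54 — meets; (b) 54 ≥ 54 — meets.
  All elements met. The burden passes to the respondent.
Stage I.2 (respondent, a more-likely-than-not showing, weight is at least 54): (c) 48 (petitioner's 49 disregarded) < 54 — fails; (d) 49 (petitioner's 4 disregarded) < 54 — fails.
  Not every element is met, so the respondent fails to carry Stage I.2.
The analysis ends at Stage I.2; the petitioner prevails on this issue.
— Issue II —
Stage II.1 (petitioner, the balance of probabilities, weight is at least 50): (e) 50 (respondent's 43 disregarded) ≥ 50 — meets; (f) 50 (respondent's 37 disregarded) ≥ 50 — meets.
  The petitioner carries Stage II.1; the respondent now bears the burden.
Stage II.2 (respondent, a heightened civil standard, weight is at least 72): (g) 72 ≥ 72 — meets; (h) 72 (petitioner's 49 disregarded) ≥ 72 — meets.
  All elements met at the final stage.
All stages carried — the respondent prevails on this issue.
— Issue III —
Stage III.1 — burden on petitioner; standard: a preponderance (weight exceeds 53).
    (i): 56 (respondent's 79 disregarded) > 53 [met]
  Stage III.1 carried; the burden shifts to the respondent.
Stage III.2 — burden on respondent; standard: a substantially-more-likely showing (weight is at least 80).
    (j): 79 < 80 [not met]
  Stage III.2 not carried; the respondent fails its burden.
The analysis ends at Stage III.2; the petitioner prevails on this issue.
Per-issue: Issue I → petitioner; Issue II → respondent; Issue III → petitioner. The petitioner must prevail on at least one issue; overall, the petitioner prevails.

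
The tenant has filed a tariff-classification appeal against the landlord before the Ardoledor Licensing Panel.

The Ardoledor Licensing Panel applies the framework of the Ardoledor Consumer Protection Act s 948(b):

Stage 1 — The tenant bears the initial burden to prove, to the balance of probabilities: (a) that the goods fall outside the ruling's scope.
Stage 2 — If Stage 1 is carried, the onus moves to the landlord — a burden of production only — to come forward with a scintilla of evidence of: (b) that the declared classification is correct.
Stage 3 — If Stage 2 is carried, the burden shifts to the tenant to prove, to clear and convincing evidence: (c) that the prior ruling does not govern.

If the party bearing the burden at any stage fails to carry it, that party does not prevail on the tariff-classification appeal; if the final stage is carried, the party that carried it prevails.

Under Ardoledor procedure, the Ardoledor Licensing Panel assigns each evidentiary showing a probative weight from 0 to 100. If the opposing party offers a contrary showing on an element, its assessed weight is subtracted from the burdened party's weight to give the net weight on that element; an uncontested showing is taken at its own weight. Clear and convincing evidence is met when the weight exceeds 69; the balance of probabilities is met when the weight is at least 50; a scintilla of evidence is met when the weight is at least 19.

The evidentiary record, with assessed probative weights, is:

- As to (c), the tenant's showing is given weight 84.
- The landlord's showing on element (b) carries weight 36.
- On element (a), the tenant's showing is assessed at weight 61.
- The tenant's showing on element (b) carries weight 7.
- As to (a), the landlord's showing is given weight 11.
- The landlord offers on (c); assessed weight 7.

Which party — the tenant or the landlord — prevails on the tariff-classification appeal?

tenant

Stage 1 — burden on tenant; standard: the balance of probabilities (weight is at least 50).
    (a): 61 − 11 = 50 ≥ 50 [met]
  The tenant carries Stage 1; the landlord now bears the burden.
Stage 2 — burden on landlord; standard: a scintilla of evidence (weight is at least 19).
    (b): 36 − 7 = 29 ≥ 19 [met]
  The landlord carries Stage 2; the tenant now bears the burden.
Stage 3 — burden on tenant; standard: clear and convincing evidence (weight exceeds 69).
    (c): 84 − 7 = 77 > 69 [met]
  The tenant carries the last stage.
All stages carried — the tenant prevails.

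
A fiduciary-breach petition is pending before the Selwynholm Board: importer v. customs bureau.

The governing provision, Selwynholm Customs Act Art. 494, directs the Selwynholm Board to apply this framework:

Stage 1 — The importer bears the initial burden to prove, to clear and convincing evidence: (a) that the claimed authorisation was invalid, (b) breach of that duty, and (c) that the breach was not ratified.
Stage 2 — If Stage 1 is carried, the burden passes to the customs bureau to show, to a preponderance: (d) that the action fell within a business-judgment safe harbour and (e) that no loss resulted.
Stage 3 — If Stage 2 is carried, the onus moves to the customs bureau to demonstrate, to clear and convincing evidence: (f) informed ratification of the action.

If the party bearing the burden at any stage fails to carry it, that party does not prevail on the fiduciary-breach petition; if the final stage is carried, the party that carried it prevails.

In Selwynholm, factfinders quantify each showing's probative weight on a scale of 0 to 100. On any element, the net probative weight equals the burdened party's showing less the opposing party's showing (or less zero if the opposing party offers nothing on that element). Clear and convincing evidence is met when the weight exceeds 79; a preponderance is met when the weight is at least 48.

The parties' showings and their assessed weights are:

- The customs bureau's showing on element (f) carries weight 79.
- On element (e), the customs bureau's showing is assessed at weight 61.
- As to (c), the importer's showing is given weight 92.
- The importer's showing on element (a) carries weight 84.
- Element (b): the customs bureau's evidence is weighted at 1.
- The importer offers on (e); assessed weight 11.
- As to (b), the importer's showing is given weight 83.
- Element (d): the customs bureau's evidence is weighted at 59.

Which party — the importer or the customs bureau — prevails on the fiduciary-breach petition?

Stage 1 (importer, clear and convincing evidence, weight exceeds 79): (a) 84 > 79 — meets; (b) net 83−1=82 > 79 — meets; (c) 92 > 79 — meets.
  Stage 1 is satisfied; the onus moves to the customs bureau.
Stage 2 (customs bureau, a preponderance, weight is at least 48): (d) 59 ≥ 48 — meets; (e) net 61−11=50 ≥ 48 — meets.
  Stage 2 carried; the burden remains with the customs bureau.
Stage 3 (customs bureau, clear and convincing evidence, weight exceeds 79): (f) 79 ≤ 79 — fails.
  Not every element is met, so the customs bureau fails to carry Stage 3.
The analysis ends at Stage 3; the importer prevails.

importer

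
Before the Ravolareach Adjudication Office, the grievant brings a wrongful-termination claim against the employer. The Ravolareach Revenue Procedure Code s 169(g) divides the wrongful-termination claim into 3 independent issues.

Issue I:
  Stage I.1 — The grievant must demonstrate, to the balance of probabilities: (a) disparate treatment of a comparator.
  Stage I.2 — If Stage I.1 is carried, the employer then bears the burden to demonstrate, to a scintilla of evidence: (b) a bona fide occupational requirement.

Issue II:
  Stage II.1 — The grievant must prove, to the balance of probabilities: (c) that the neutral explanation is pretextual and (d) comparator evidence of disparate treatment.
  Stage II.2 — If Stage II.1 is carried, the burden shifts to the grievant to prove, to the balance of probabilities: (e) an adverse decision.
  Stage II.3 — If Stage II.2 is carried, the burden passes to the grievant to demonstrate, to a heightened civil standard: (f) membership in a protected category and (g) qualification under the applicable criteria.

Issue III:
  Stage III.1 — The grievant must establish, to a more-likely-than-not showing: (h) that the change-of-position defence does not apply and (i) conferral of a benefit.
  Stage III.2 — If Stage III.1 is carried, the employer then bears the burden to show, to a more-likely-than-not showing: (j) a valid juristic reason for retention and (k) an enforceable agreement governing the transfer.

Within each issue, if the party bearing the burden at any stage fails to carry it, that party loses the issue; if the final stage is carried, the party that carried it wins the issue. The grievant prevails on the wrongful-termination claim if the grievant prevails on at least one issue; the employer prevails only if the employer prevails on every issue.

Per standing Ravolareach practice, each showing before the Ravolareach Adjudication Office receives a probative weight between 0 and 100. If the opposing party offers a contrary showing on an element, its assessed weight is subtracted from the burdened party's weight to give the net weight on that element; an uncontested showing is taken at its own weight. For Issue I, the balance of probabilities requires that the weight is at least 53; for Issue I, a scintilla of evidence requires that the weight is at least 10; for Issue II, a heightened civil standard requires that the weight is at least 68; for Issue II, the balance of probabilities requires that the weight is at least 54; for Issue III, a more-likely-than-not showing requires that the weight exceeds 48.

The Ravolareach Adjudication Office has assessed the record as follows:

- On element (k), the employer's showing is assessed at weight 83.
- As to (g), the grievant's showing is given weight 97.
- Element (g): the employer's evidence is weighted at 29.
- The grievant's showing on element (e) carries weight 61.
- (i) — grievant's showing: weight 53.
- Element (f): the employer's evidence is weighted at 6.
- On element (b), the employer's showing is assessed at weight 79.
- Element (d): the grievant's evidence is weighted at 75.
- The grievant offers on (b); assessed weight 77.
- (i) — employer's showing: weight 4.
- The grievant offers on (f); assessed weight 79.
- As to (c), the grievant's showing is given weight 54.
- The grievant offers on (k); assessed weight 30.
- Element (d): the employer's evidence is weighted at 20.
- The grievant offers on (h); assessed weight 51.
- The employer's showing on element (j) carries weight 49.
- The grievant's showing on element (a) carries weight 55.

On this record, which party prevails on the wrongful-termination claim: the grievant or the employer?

grievant

— Issue I —
Stage I.1 (grievant, the balance of probabilities, weight is at least 53): (a) 55 ≥ 53 — meets.
  The grievant carries Stage I.1; the employer now bears the burden.
Stage I.2 (employer, a scintilla of evidence, weight is at least 10): (b) net 79−77=2 < 10 — fails.
  Stage I.2 not carried; the employer fails its burden.
So the grievant prevails on this issue.
— Issue II —
At Stage II.1 the grievant must meet the balance of probabilities (weight is at least 54): on (c) the weight is 54, which does reach 54, so (c) meets the standard; on (d) the weight is 75 less the opposing 20 gives net 55, which does reach 54, so (d) meets the standard.
  Stage II.1 carried; the burden remains with the grievant.
At Stage II.2 the grievant must meet the balance of probabilities (weight is at least 54): on (e) the weight is 61, ≥ 54, so (e) meets the standard.
  Stage II.2 is satisfied; the grievant continues to bear the burden.
At Stage II.3 the grievant must meet a heightened civil standard (weight is at least 68): on (f) the weight is 79 less the opposing 6 gives net 73, which does reach 68, so (f) meets the standard; on (g) the weight is 97 less the opposing 29 gives net 68, ≥ 68, so (g) meets the standard.
  Stage II.3 carried; the final stage is satisfied.
With every stage satisfied, the grievant prevails on this issue.
— Issue III —
At Stage III.1 the grievant must meet a more-likely-than-not showing (weight exceeds 48): on (h) the weight is 51, > 48, so (h) meets the standard; on (i) the weight is 53 less the opposing 4 gives net 49, > 48, so (i) meets the standard.
  Stage III.1 is satisfied; the onus moves to the employer.
At Stage III.2 the employer must meet a more-likely-than-not showing (weight exceeds 48): on (j) the weight is 49, > 48, so (j) meets the standard; on (k) the weight is 83 less the opposing 30 gives net 53, which does exceed 48, so (k) meets the standard.
  The employer carries the last stage.
With every stage satisfied, the employer prevails on this issue.
Per-issue: Issue I → grievant; Issue II → grievant; Issue III → employer. The grievant must prevail on at least one issue; overall, the grievant prevails.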